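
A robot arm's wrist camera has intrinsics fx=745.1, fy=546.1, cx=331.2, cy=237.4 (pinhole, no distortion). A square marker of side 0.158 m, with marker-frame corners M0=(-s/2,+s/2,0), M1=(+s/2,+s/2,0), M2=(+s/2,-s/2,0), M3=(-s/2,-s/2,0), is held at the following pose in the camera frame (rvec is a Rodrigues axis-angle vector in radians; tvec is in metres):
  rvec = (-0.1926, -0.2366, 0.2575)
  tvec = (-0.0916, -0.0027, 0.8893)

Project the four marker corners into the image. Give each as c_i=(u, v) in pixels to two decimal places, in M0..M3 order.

c0=(171.13, 269.74) c1=(301.51, 295.09) c2=(331.74, 204.21) c3=(207.49, 176.51)

Intrinsics K: fx=745.1, fy=546.1, cx=331.2, cy=237.4
Marker side s = 0.158 m; corners in marker frame (Z=0):
  M0 = (-0.0790, +0.0790, 0)
  M1 = (+0.0790, +0.0790, 0)
  M2 = (+0.0790, -0.0790, 0)
  M3 = (-0.0790, -0.0790, 0)
rvec = (-0.1926, -0.2366, 0.2575), |rvec| = θ = 0.39922 rad = 22.874°
Rodrigues: sinθ=0.38870, 1−cosθ=0.07864; R = I + sinθ·[k]× + (1−cosθ)·[k]×²:
    [+0.93966 -0.22823 -0.25483]
    [+0.27320 +0.94898 +0.15746]
    [+0.20590 -0.21758 +0.95408]
t = (-0.0916, -0.0027, 0.8893) m
M0: Pc = R·M0+t = (-0.18386, +0.05069, +0.85585); u = 745.1·(-0.18386)/0.85585 + 331.2 = 171.1280, v = 546.1·(+0.05069)/0.85585 + 237.4 = 269.7425
M1: Pc = R·M1+t = (-0.03540, +0.09385, +0.88838); u = 745.1·(-0.03540)/0.88838 + 331.2 = 301.5121, v = 546.1·(+0.09385)/0.88838 + 237.4 = 295.0926
M2: Pc = R·M2+t = (+0.00066, -0.05609, +0.92275); u = 745.1·(+0.00066)/0.92275 + 331.2 = 331.7360, v = 546.1·(-0.05609)/0.92275 + 237.4 = 204.2069
M3: Pc = R·M3+t = (-0.14780, -0.09925, +0.89022); u = 745.1·(-0.14780)/0.89022 + 331.2 = 207.4915, v = 546.1·(-0.09925)/0.89022 + 237.4 = 176.5146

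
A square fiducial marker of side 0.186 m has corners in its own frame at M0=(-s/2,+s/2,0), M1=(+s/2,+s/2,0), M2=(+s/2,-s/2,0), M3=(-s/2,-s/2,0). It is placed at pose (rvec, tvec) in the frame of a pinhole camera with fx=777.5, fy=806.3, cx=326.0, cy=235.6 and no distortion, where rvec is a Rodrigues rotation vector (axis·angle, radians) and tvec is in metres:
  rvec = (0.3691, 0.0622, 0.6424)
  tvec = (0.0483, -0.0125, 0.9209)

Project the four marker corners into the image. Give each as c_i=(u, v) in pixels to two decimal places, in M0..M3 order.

c0=(260.78, 236.21) c1=(382.28, 329.36) c2=(479.37, 212.38) c3=(349.93, 110.87)

Intrinsics K: fx=777.5, fy=806.3, cx=326.0, cy=235.6
Marker side s = 0.186 m; corners in marker frame (Z=0):
  M0 = (-0.0930, +0.0930, 0)
  M1 = (+0.0930, +0.0930, 0)
  M2 = (+0.0930, -0.0930, 0)
  M3 = (-0.0930, -0.0930, 0)
rvec = (0.3691, 0.0622, 0.6424), |rvec| = θ = 0.74349 rad = 42.599°
Rodrigues: sinθ=0.67686, 1−cosθ=0.26389; R = I + sinθ·[k]× + (1−cosθ)·[k]×²:
    [+0.80115 -0.57387 +0.16982]
    [+0.59579 +0.73796 -0.31695]
    [+0.05657 +0.35510 +0.93312]
t = (0.0483, -0.0125, 0.9209) m
M0: Pc = R·M0+t = (-0.07958, +0.00072, +0.94866); u = 777.5·(-0.07958)/0.94866 + 326.0 = 260.7812, v = 806.3·(+0.00072)/0.94866 + 235.6 = 236.2132
M1: Pc = R·M1+t = (+0.06944, +0.11154, +0.95918); u = 777.5·(+0.06944)/0.95918 + 326.0 = 382.2842, v = 806.3·(+0.11154)/0.95918 + 235.6 = 329.3602
M2: Pc = R·M2+t = (+0.17618, -0.02572, +0.89314); u = 777.5·(+0.17618)/0.89314 + 326.0 = 479.3665, v = 806.3·(-0.02572)/0.89314 + 235.6 = 212.3794
M3: Pc = R·M3+t = (+0.02716, -0.13654, +0.88262); u = 777.5·(+0.02716)/0.88262 + 326.0 = 349.9283, v = 806.3·(-0.13654)/0.88262 + 235.6 = 110.8674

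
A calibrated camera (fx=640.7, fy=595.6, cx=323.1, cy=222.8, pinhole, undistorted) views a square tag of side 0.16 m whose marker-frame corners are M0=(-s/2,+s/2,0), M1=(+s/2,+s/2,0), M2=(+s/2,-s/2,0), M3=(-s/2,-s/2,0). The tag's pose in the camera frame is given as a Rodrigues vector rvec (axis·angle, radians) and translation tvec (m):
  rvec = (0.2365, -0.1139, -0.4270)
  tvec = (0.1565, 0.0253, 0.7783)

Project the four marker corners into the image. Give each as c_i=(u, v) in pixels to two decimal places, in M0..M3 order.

c0=(416.63, 320.20) c1=(530.95, 268.90) c2=(488.65, 161.00) c3=(367.71, 213.66)

Intrinsics K: fx=640.7, fy=595.6, cx=323.1, cy=222.8
Marker side s = 0.16 m; corners in marker frame (Z=0):
  M0 = (-0.0800, +0.0800, 0)
  M1 = (+0.0800, +0.0800, 0)
  M2 = (+0.0800, -0.0800, 0)
  M3 = (-0.0800, -0.0800, 0)
rvec = (0.2365, -0.1139, -0.4270), |rvec| = θ = 0.50123 rad = 28.719°
Rodrigues: sinθ=0.48051, 1−cosθ=0.12301; R = I + sinθ·[k]× + (1−cosθ)·[k]×²:
    [+0.90438 +0.39615 -0.15863]
    [-0.42253 +0.88334 -0.20291]
    [+0.05975 +0.25053 +0.96626]
t = (0.1565, 0.0253, 0.7783) m
M0: Pc = R·M0+t = (+0.11584, +0.12977, +0.79356); u = 640.7·(+0.11584)/0.79356 + 323.1 = 416.6277, v = 595.6·(+0.12977)/0.79356 + 222.8 = 320.1975
M1: Pc = R·M1+t = (+0.26054, +0.06216, +0.80312); u = 640.7·(+0.26054)/0.80312 + 323.1 = 530.9507, v = 595.6·(+0.06216)/0.80312 + 222.8 = 268.9018
M2: Pc = R·M2+t = (+0.19716, -0.07917, +0.76304); u = 640.7·(+0.19716)/0.76304 + 323.1 = 488.6476, v = 595.6·(-0.07917)/0.76304 + 222.8 = 161.0026
M3: Pc = R·M3+t = (+0.05246, -0.01156, +0.75348); u = 640.7·(+0.05246)/0.75348 + 323.1 = 367.7059, v = 595.6·(-0.01156)/0.75348 + 222.8 = 213.6584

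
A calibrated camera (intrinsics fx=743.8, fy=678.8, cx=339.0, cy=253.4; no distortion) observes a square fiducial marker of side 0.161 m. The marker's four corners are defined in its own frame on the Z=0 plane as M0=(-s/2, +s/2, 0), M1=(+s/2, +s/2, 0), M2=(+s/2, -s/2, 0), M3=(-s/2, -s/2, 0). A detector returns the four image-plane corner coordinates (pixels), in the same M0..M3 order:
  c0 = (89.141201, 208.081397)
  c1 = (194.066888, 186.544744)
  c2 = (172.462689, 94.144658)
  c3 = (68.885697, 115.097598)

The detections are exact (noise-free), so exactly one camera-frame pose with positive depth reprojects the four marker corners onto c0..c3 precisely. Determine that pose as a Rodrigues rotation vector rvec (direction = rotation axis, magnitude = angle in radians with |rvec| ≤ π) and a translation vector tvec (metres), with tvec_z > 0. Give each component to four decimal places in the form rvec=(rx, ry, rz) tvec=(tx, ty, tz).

rvec=(-0.0973, -0.0115, -0.2252) tvec=(-0.3149, -0.1706, 1.1268)

Intrinsics K: fx=743.8, fy=678.8, cx=339.0, cy=253.4
Marker side s = 0.161 m; corners in marker frame (Z=0):
  M0 = (-0.0805, +0.0805, 0)
  M1 = (+0.0805, +0.0805, 0)
  M2 = (+0.0805, -0.0805, 0)
  M3 = (-0.0805, -0.0805, 0)
Detected image corners:
  c0 = (89.141201, 208.081397) px
  c1 = (194.066888, 186.544744) px
  c2 = (172.462689, 94.144658) px
  c3 = (68.885697, 115.097598) px
Planar DLT: solve 8×8 A·h = b for H (H[2,2]=1):
  H  [+650.09021 +118.94729 +131.15111]
  H  [-128.95583 +562.99298 +150.63557]
  H  [+0.01979 -0.08433 +1.00000]
B = K⁻¹H; ‖b₁‖=0.887445, ‖b₂‖=0.887445; λ = 2/(‖b₁‖+‖b₂‖) = 1.126831, sign → tz>0 ⇒ λ=+1.126831
r₁ = λ·B[:,0] = (+0.97470,-0.22239,+0.02230); r₂ = λ·B[:,1] = (+0.22351,+0.97006,-0.09502)
r₃ = r₁×r₂ = (-0.00050,+0.09760,+0.99523); SVD([r₁ r₂ r₃]) → R = UVᵀ:
  R  [+0.97470 +0.22351 -0.00050]
  R  [-0.22239 +0.97006 +0.09760]
  R  [+0.02230 -0.09502 +0.99523]
t = (-0.31488, -0.17059, +1.12683) m
tr R = 2.939987; θ = arccos((tr R − 1)/2) = 0.245593 rad = 14.071°
axis k = ((R−Rᵀ)₃₂, (R−Rᵀ)₁₃, (R−Rᵀ)₂₁) / (2 sinθ) = (-0.396127, -0.046873, -0.916998)
rvec = θ·k = (-0.097286, -0.011512, -0.225209)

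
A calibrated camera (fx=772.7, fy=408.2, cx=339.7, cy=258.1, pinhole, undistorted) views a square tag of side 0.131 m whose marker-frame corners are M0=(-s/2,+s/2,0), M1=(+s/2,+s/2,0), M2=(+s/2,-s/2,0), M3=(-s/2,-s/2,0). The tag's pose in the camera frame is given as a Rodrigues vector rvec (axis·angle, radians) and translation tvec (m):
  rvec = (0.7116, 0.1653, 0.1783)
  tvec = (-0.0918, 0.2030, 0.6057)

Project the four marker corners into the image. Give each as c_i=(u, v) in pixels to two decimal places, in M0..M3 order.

c0=(148.08, 406.09) c1=(297.55, 426.93) c2=(310.25, 381.75) c3=(137.77, 358.68)

Intrinsics K: fx=772.7, fy=408.2, cx=339.7, cy=258.1
Marker side s = 0.131 m; corners in marker frame (Z=0):
  M0 = (-0.0655, +0.0655, 0)
  M1 = (+0.0655, +0.0655, 0)
  M2 = (+0.0655, -0.0655, 0)
  M3 = (-0.0655, -0.0655, 0)
rvec = (0.7116, 0.1653, 0.1783), |rvec| = θ = 0.75199 rad = 43.086°
Rodrigues: sinθ=0.68309, 1−cosθ=0.26967; R = I + sinθ·[k]× + (1−cosθ)·[k]×²:
    [+0.97181 -0.10587 +0.21066]
    [+0.21806 +0.74336 -0.63235]
    [-0.08965 +0.66046 +0.74549]
t = (-0.0918, 0.2030, 0.6057) m
M0: Pc = R·M0+t = (-0.16239, +0.23741, +0.65483); u = 772.7·(-0.16239)/0.65483 + 339.7 = 148.0826, v = 408.2·(+0.23741)/0.65483 + 258.1 = 406.0916
M1: Pc = R·M1+t = (-0.03508, +0.26597, +0.64309); u = 772.7·(-0.03508)/0.64309 + 339.7 = 297.5486, v = 408.2·(+0.26597)/0.64309 + 258.1 = 426.9263
M2: Pc = R·M2+t = (-0.02121, +0.16859, +0.55657); u = 772.7·(-0.02121)/0.55657 + 339.7 = 310.2508, v = 408.2·(+0.16859)/0.55657 + 258.1 = 381.7498
M3: Pc = R·M3+t = (-0.14852, +0.14003, +0.56831); u = 772.7·(-0.14852)/0.56831 + 339.7 = 137.7676, v = 408.2·(+0.14003)/0.56831 + 258.1 = 358.6769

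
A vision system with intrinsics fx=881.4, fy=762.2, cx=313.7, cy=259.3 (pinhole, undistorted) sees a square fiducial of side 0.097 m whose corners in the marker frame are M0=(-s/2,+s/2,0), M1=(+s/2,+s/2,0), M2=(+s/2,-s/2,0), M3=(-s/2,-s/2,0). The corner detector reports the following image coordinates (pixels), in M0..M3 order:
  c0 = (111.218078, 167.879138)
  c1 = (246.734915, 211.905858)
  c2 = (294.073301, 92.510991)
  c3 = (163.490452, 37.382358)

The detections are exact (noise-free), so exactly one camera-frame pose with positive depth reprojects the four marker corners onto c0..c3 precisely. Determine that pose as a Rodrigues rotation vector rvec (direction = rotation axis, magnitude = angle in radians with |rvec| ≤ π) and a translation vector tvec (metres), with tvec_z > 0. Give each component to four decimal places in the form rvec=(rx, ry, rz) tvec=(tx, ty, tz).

Intrinsics K: fx=881.4, fy=762.2, cx=313.7, cy=259.3
Marker side s = 0.097 m; corners in marker frame (Z=0):
  M0 = (-0.0485, +0.0485, 0)
  M1 = (+0.0485, +0.0485, 0)
  M2 = (+0.0485, -0.0485, 0)
  M3 = (-0.0485, -0.0485, 0)
Detected image corners:
  c0 = (111.218078, 167.879138) px
  c1 = (246.734915, 211.905858) px
  c2 = (294.073301, 92.510991) px
  c3 = (163.490452, 37.382358) px
Planar DLT: solve 8×8 A·h = b for H (H[2,2]=1):
  H  [+1561.13841 -519.30620 +206.92005]
  H  [+629.65878 +1281.14916 +128.43328]
  H  [+0.92963 -0.03431 +1.00000]
B = K⁻¹H; ‖b₁‖=1.788499, ‖b₂‖=1.788499; λ = 2/(‖b₁‖+‖b₂‖) = 0.559128, sign → tz>0 ⇒ λ=+0.559128
r₁ = λ·B[:,0] = (+0.80533,+0.28507,+0.51978); r₂ = λ·B[:,1] = (-0.32260,+0.94634,-0.01918)
r₃ = r₁×r₂ = (-0.49736,-0.15223,+0.85408); SVD([r₁ r₂ r₃]) → R = UVᵀ:
  R  [+0.80533 -0.32260 -0.49736]
  R  [+0.28507 +0.94634 -0.15223]
  R  [+0.51978 -0.01918 +0.85408]
t = (-0.06774, -0.09600, +0.55913) m
tr R = 2.605755; θ = arccos((tr R − 1)/2) = 0.638690 rad = 36.594°
axis k = ((R−Rᵀ)₃₂, (R−Rᵀ)₁₃, (R−Rᵀ)₂₁) / (2 sinθ) = (+0.111591, -0.853104, +0.509667)
rvec = θ·k = (+0.071272, -0.544869, +0.325519)

rvec=(0.0713, -0.5449, 0.3255) tvec=(-0.0677, -0.0960, 0.5591)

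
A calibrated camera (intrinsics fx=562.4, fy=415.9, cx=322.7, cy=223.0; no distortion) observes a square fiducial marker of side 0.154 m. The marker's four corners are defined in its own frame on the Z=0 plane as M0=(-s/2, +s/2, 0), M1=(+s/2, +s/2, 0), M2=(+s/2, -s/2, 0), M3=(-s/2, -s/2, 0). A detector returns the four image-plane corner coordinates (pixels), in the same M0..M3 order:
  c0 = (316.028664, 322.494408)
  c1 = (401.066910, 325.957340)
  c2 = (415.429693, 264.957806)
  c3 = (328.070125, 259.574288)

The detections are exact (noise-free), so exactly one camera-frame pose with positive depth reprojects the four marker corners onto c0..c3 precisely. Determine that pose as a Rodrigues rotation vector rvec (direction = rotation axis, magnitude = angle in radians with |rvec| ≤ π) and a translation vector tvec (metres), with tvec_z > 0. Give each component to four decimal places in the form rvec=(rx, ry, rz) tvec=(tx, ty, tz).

rvec=(0.2103, -0.1714, 0.1169) tvec=(0.0741, 0.1650, 0.9698)

Intrinsics K: fx=562.4, fy=415.9, cx=322.7, cy=223.0
Marker side s = 0.154 m; corners in marker frame (Z=0):
  M0 = (-0.0770, +0.0770, 0)
  M1 = (+0.0770, +0.0770, 0)
  M2 = (+0.0770, -0.0770, 0)
  M3 = (-0.0770, -0.0770, 0)
Detected image corners:
  c0 = (316.028664, 322.494408) px
  c1 = (401.066910, 325.957340) px
  c2 = (415.429693, 264.957806) px
  c3 = (328.070125, 259.574288) px
Planar DLT: solve 8×8 A·h = b for H (H[2,2]=1):
  H  [+627.80861 -11.53878 +365.66520]
  H  [+83.38982 +461.91429 +293.76314]
  H  [+0.18676 +0.20347 +1.00000]
B = K⁻¹H; ‖b₁‖=1.031176, ‖b₂‖=1.031176; λ = 2/(‖b₁‖+‖b₂‖) = 0.969767, sign → tz>0 ⇒ λ=+0.969767
r₁ = λ·B[:,0] = (+0.97863,+0.09733,+0.18111); r₂ = λ·B[:,1] = (-0.13312,+0.97126,+0.19732)
r₃ = r₁×r₂ = (-0.15670,-0.21721,+0.96346); SVD([r₁ r₂ r₃]) → R = UVᵀ:
  R  [+0.97863 -0.13312 -0.15670]
  R  [+0.09733 +0.97126 -0.21721]
  R  [+0.18111 +0.19732 +0.96346]
t = (+0.07409, +0.16500, +0.96977) m
tr R = 2.913358; θ = arccos((tr R − 1)/2) = 0.295423 rad = 16.926°
axis k = ((R−Rᵀ)₃₂, (R−Rᵀ)₁₃, (R−Rᵀ)₂₁) / (2 sinθ) = (+0.711905, -0.580137, +0.395769)
rvec = θ·k = (+0.210313, -0.171386, +0.116919)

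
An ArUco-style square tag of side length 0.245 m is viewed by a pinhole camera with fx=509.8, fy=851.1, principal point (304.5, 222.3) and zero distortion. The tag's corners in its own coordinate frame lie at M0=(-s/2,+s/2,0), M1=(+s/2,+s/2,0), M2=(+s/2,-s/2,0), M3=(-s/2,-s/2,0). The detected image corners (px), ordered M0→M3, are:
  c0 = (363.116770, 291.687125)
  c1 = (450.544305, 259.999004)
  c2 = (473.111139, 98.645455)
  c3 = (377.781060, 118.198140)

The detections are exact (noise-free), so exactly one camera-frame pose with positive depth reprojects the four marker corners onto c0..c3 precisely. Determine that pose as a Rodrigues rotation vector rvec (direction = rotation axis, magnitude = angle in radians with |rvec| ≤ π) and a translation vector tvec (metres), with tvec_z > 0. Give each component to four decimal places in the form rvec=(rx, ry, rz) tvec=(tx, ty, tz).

rvec=(0.5027, -0.4477, -0.0483) tvec=(0.2476, -0.0345, 1.1154)

Intrinsics K: fx=509.8, fy=851.1, cx=304.5, cy=222.3
Marker side s = 0.245 m; corners in marker frame (Z=0):
  M0 = (-0.1225, +0.1225, 0)
  M1 = (+0.1225, +0.1225, 0)
  M2 = (+0.1225, -0.1225, 0)
  M3 = (-0.1225, -0.1225, 0)
Detected image corners:
  c0 = (363.116770, 291.687125) px
  c1 = (450.544305, 259.999004) px
  c2 = (473.111139, 98.645455) px
  c3 = (377.781060, 118.198140) px
Planar DLT: solve 8×8 A·h = b for H (H[2,2]=1):
  H  [+522.41207 +100.80978 +417.67319]
  H  [-36.48237 +764.21119 +195.93984]
  H  [+0.36113 +0.42655 +1.00000]
B = K⁻¹H; ‖b₁‖=0.896538, ‖b₂‖=0.896538; λ = 2/(‖b₁‖+‖b₂‖) = 1.115402, sign → tz>0 ⇒ λ=+1.115402
r₁ = λ·B[:,0] = (+0.90240,-0.15302,+0.40281); r₂ = λ·B[:,1] = (-0.06362,+0.87726,+0.47578)
r₃ = r₁×r₂ = (-0.42617,-0.45497,+0.78191); SVD([r₁ r₂ r₃]) → R = UVᵀ:
  R  [+0.90240 -0.06362 -0.42617]
  R  [-0.15302 +0.87726 -0.45497]
  R  [+0.40281 +0.47578 +0.78191]
t = (+0.24761, -0.03455, +1.11540) m
tr R = 2.561575; θ = arccos((tr R − 1)/2) = 0.674871 rad = 38.667°
axis k = ((R−Rᵀ)₃₂, (R−Rᵀ)₁₃, (R−Rᵀ)₂₁) / (2 sinθ) = (+0.744840, -0.663396, -0.071548)
rvec = θ·k = (+0.502671, -0.447707, -0.048286)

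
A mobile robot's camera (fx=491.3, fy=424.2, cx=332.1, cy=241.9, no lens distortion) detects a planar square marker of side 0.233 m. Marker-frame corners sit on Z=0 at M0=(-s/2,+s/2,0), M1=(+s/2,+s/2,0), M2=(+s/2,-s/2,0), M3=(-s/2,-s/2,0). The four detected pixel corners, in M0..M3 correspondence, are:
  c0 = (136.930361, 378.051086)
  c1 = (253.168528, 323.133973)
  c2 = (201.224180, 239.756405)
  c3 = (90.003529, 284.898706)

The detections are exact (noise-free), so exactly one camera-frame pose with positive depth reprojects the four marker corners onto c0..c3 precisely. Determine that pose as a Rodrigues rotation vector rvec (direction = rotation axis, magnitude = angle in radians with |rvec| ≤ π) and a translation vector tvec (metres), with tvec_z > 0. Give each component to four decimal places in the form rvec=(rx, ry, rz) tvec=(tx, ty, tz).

Intrinsics K: fx=491.3, fy=424.2, cx=332.1, cy=241.9
Marker side s = 0.233 m; corners in marker frame (Z=0):
  M0 = (-0.1165, +0.1165, 0)
  M1 = (+0.1165, +0.1165, 0)
  M2 = (+0.1165, -0.1165, 0)
  M3 = (-0.1165, -0.1165, 0)
Detected image corners:
  c0 = (136.930361, 378.051086) px
  c1 = (253.168528, 323.133973) px
  c2 = (201.224180, 239.756405) px
  c3 = (90.003529, 284.898706) px
Planar DLT: solve 8×8 A·h = b for H (H[2,2]=1):
  H  [+537.99789 +158.42958 +171.37269]
  H  [-123.46670 +280.74247 +303.96635]
  H  [+0.29523 -0.31768 +1.00000]
B = K⁻¹H; ‖b₁‖=1.048864, ‖b₂‖=1.048864; λ = 2/(‖b₁‖+‖b₂‖) = 0.953413, sign → tz>0 ⇒ λ=+0.953413
r₁ = λ·B[:,0] = (+0.85377,-0.43801,+0.28148); r₂ = λ·B[:,1] = (+0.51218,+0.80370,-0.30288)
r₃ = r₁×r₂ = (-0.09356,+0.40276,+0.91051); SVD([r₁ r₂ r₃]) → R = UVᵀ:
  R  [+0.85377 +0.51218 -0.09356]
  R  [-0.43801 +0.80370 +0.40276]
  R  [+0.28148 -0.30288 +0.91051]
t = (-0.31191, +0.13950, +0.95341) m
tr R = 2.567980; θ = arccos((tr R − 1)/2) = 0.669729 rad = 38.373°
axis k = ((R−Rᵀ)₃₂, (R−Rᵀ)₁₃, (R−Rᵀ)₂₁) / (2 sinθ) = (-0.568351, -0.302073, -0.765330)
rvec = θ·k = (-0.380641, -0.202307, -0.512563)

rvec=(-0.3806, -0.2023, -0.5126) tvec=(-0.3119, 0.1395, 0.9534)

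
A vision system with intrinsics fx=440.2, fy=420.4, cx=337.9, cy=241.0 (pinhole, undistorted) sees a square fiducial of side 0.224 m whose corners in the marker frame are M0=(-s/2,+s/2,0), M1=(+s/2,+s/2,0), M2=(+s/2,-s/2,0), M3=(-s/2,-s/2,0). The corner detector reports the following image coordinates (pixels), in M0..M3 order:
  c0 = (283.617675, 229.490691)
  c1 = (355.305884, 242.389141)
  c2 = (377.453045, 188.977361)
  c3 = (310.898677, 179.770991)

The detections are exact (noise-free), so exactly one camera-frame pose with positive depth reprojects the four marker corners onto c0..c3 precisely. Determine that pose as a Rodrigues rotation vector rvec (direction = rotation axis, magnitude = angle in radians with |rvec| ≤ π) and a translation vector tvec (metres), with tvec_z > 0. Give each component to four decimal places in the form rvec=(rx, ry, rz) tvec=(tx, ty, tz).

rvec=(-0.6396, 0.2442, 0.2765) tvec=(-0.0193, -0.1018, 1.3301)

Intrinsics K: fx=440.2, fy=420.4, cx=337.9, cy=241.0
Marker side s = 0.224 m; corners in marker frame (Z=0):
  M0 = (-0.1120, +0.1120, 0)
  M1 = (+0.1120, +0.1120, 0)
  M2 = (+0.1120, -0.1120, 0)
  M3 = (-0.1120, -0.1120, 0)
Detected image corners:
  c0 = (283.617675, 229.490691) px
  c1 = (355.305884, 242.389141) px
  c2 = (377.453045, 188.977361) px
  c3 = (310.898677, 179.770991) px
Planar DLT: solve 8×8 A·h = b for H (H[2,2]=1):
  H  [+231.43586 -248.04164 +331.49828]
  H  [+0.43814 +142.95972 +208.81829]
  H  [-0.23088 -0.41413 +1.00000]
B = K⁻¹H; ‖b₁‖=0.751847, ‖b₂‖=0.751847; λ = 2/(‖b₁‖+‖b₂‖) = 1.330058, sign → tz>0 ⇒ λ=+1.330058
r₁ = λ·B[:,0] = (+0.93500,+0.17742,-0.30708); r₂ = λ·B[:,1] = (-0.32665,+0.76805,-0.55081)
r₃ = r₁×r₂ = (+0.13813,+0.61531,+0.77609); SVD([r₁ r₂ r₃]) → R = UVᵀ:
  R  [+0.93500 -0.32665 +0.13813]
  R  [+0.17742 +0.76805 +0.61531]
  R  [-0.30708 -0.55081 +0.77609]
t = (-0.01934, -0.10182, +1.33006) m
tr R = 2.479138; θ = arccos((tr R − 1)/2) = 0.738367 rad = 42.305°
axis k = ((R−Rᵀ)₃₂, (R−Rᵀ)₁₃, (R−Rᵀ)₂₁) / (2 sinθ) = (-0.866260, +0.330725, +0.374453)
rvec = θ·k = (-0.639617, +0.244197, +0.276483)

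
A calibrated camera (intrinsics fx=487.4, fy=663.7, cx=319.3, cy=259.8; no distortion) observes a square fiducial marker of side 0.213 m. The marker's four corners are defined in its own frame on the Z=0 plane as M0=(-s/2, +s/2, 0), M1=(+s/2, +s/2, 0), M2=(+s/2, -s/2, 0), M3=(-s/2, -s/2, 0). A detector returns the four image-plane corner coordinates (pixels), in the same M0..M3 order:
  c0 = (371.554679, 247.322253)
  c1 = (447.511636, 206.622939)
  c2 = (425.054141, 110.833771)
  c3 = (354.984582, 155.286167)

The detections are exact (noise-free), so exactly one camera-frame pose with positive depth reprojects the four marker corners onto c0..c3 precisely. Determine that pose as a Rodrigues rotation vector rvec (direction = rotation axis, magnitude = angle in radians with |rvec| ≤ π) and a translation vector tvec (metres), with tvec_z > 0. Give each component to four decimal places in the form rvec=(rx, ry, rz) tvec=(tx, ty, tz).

rvec=(-0.3370, 0.4971, -0.2808) tvec=(0.2102, -0.1575, 1.2978)

Intrinsics K: fx=487.4, fy=663.7, cx=319.3, cy=259.8
Marker side s = 0.213 m; corners in marker frame (Z=0):
  M0 = (-0.1065, +0.1065, 0)
  M1 = (+0.1065, +0.1065, 0)
  M2 = (+0.1065, -0.1065, 0)
  M3 = (-0.1065, -0.1065, 0)
Detected image corners:
  c0 = (371.554679, 247.322253) px
  c1 = (447.511636, 206.622939) px
  c2 = (425.054141, 110.833771) px
  c3 = (354.984582, 155.286167) px
Planar DLT: solve 8×8 A·h = b for H (H[2,2]=1):
  H  [+214.25645 -25.96355 +398.22608]
  H  [-257.84291 +387.87174 +179.27784]
  H  [-0.32042 -0.29293 +1.00000]
B = K⁻¹H; ‖b₁‖=0.770538, ‖b₂‖=0.770538; λ = 2/(‖b₁‖+‖b₂‖) = 1.297795, sign → tz>0 ⇒ λ=+1.297795
r₁ = λ·B[:,0] = (+0.84292,-0.34141,-0.41584); r₂ = λ·B[:,1] = (+0.17991,+0.90725,-0.38016)
r₃ = r₁×r₂ = (+0.50706,+0.24563,+0.82617); SVD([r₁ r₂ r₃]) → R = UVᵀ:
  R  [+0.84292 +0.17991 +0.50706]
  R  [-0.34141 +0.90725 +0.24563]
  R  [-0.41584 -0.38016 +0.82617]
t = (+0.21016, -0.15745, +1.29779) m
tr R = 2.576341; θ = arccos((tr R − 1)/2) = 0.662966 rad = 37.985°
axis k = ((R−Rᵀ)₃₂, (R−Rᵀ)₁₃, (R−Rᵀ)₂₁) / (2 sinθ) = (-0.508396, +0.749775, -0.423523)
rvec = θ·k = (-0.337049, +0.497075, -0.280781)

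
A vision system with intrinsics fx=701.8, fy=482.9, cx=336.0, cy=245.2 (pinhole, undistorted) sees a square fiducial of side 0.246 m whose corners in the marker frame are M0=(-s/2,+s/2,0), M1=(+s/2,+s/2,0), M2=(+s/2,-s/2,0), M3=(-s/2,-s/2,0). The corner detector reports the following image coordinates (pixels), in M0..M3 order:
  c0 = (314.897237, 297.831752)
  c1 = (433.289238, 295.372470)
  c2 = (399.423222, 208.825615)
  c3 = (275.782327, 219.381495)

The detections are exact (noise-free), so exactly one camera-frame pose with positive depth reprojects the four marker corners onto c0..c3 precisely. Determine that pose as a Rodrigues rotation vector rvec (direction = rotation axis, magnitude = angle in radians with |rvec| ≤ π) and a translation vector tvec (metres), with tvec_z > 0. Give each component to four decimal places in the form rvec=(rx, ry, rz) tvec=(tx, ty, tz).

Intrinsics K: fx=701.8, fy=482.9, cx=336.0, cy=245.2
Marker side s = 0.246 m; corners in marker frame (Z=0):
  M0 = (-0.1230, +0.1230, 0)
  M1 = (+0.1230, +0.1230, 0)
  M2 = (+0.1230, -0.1230, 0)
  M3 = (-0.1230, -0.1230, 0)
Detected image corners:
  c0 = (314.897237, 297.831752) px
  c1 = (433.289238, 295.372470) px
  c2 = (399.423222, 208.825615) px
  c3 = (275.782327, 219.381495) px
Planar DLT: solve 8×8 A·h = b for H (H[2,2]=1):
  H  [+357.72255 +251.92534 +353.69907]
  H  [-121.90507 +408.57975 +256.97330]
  H  [-0.37610 +0.28972 +1.00000]
B = K⁻¹H; ‖b₁‖=0.788057, ‖b₂‖=0.788057; λ = 2/(‖b₁‖+‖b₂‖) = 1.268944, sign → tz>0 ⇒ λ=+1.268944
r₁ = λ·B[:,0] = (+0.87530,-0.07801,-0.47725); r₂ = λ·B[:,1] = (+0.27950,+0.88697,+0.36764)
r₃ = r₁×r₂ = (+0.39463,-0.45518,+0.79817); SVD([r₁ r₂ r₃]) → R = UVᵀ:
  R  [+0.87530 +0.27950 +0.39463]
  R  [-0.07801 +0.88697 -0.45518]
  R  [-0.47725 +0.36764 +0.79817]
t = (+0.03200, +0.03094, +1.26894) m
tr R = 2.560443; θ = arccos((tr R − 1)/2) = 0.675777 rad = 38.719°
axis k = ((R−Rᵀ)₃₂, (R−Rᵀ)₁₃, (R−Rᵀ)₂₁) / (2 sinθ) = (+0.657730, +0.696940, -0.285774)
rvec = θ·k = (+0.444478, +0.470976, -0.193119)

rvec=(0.4445, 0.4710, -0.1931) tvec=(0.0320, 0.0309, 1.2689)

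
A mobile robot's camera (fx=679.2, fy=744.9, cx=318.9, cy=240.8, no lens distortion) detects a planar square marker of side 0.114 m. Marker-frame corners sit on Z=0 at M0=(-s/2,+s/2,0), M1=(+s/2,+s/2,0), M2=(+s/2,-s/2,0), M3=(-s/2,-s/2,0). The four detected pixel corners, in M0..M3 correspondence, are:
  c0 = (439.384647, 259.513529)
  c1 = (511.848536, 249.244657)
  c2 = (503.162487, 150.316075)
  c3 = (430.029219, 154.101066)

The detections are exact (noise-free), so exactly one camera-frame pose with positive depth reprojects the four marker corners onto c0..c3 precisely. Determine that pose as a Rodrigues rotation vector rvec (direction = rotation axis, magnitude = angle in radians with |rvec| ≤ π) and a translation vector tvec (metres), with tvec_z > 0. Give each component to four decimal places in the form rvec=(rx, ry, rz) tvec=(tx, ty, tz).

Intrinsics K: fx=679.2, fy=744.9, cx=318.9, cy=240.8
Marker side s = 0.114 m; corners in marker frame (Z=0):
  M0 = (-0.0570, +0.0570, 0)
  M1 = (+0.0570, +0.0570, 0)
  M2 = (+0.0570, -0.0570, 0)
  M3 = (-0.0570, -0.0570, 0)
Detected image corners:
  c0 = (439.384647, 259.513529) px
  c1 = (511.848536, 249.244657) px
  c2 = (503.162487, 150.316075) px
  c3 = (430.029219, 154.101066) px
Planar DLT: solve 8×8 A·h = b for H (H[2,2]=1):
  H  [+901.21202 +84.49077 +472.26583]
  H  [+51.67271 +897.68287 +203.21590]
  H  [+0.55747 +0.01158 +1.00000]
B = K⁻¹H; ‖b₁‖=1.207293, ‖b₂‖=1.207293; λ = 2/(‖b₁‖+‖b₂‖) = 0.828299, sign → tz>0 ⇒ λ=+0.828299
r₁ = λ·B[:,0] = (+0.88224,-0.09181,+0.46176); r₂ = λ·B[:,1] = (+0.09854,+0.99509,+0.00959)
r₃ = r₁×r₂ = (-0.46037,+0.03704,+0.88696); SVD([r₁ r₂ r₃]) → R = UVᵀ:
  R  [+0.88224 +0.09854 -0.46037]
  R  [-0.09181 +0.99509 +0.03704]
  R  [+0.46176 +0.00959 +0.88696]
t = (+0.18703, -0.04179, +0.82830) m
tr R = 2.764285; θ = arccos((tr R − 1)/2) = 0.490404 rad = 28.098°
axis k = ((R−Rᵀ)₃₂, (R−Rᵀ)₁₃, (R−Rᵀ)₂₁) / (2 sinθ) = (-0.029139, -0.978937, -0.202074)
rvec = θ·k = (-0.014290, -0.480075, -0.099098)

rvec=(-0.0143, -0.4801, -0.0991) tvec=(0.1870, -0.0418, 0.8283)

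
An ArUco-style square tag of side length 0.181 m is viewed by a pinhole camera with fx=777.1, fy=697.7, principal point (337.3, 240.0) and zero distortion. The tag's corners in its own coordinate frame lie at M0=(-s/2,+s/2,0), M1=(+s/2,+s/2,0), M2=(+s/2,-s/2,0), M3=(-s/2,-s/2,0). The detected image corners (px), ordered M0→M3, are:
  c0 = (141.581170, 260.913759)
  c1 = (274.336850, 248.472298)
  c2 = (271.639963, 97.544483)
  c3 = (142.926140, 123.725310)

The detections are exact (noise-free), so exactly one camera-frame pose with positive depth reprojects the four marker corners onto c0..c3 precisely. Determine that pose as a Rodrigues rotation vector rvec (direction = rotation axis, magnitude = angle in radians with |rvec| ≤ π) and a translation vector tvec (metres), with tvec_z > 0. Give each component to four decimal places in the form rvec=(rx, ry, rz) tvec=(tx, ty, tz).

rvec=(-0.1348, 0.4981, -0.0632) tvec=(-0.1469, -0.0713, 0.8588)

Intrinsics K: fx=777.1, fy=697.7, cx=337.3, cy=240.0
Marker side s = 0.181 m; corners in marker frame (Z=0):
  M0 = (-0.0905, +0.0905, 0)
  M1 = (+0.0905, +0.0905, 0)
  M2 = (+0.0905, -0.0905, 0)
  M3 = (-0.0905, -0.0905, 0)
Detected image corners:
  c0 = (141.581170, 260.913759) px
  c1 = (274.336850, 248.472298) px
  c2 = (271.639963, 97.544483) px
  c3 = (142.926140, 123.725310) px
Planar DLT: solve 8×8 A·h = b for H (H[2,2]=1):
  H  [+608.04576 -31.69438 +204.36553]
  H  [-207.63182 +763.33227 +182.04916]
  H  [-0.54944 -0.16797 +1.00000]
B = K⁻¹H; ‖b₁‖=1.164474, ‖b₂‖=1.164474; λ = 2/(‖b₁‖+‖b₂‖) = 0.858757, sign → tz>0 ⇒ λ=+0.858757
r₁ = λ·B[:,0] = (+0.87674,-0.09326,-0.47184); r₂ = λ·B[:,1] = (+0.02758,+0.98916,-0.14424)
r₃ = r₁×r₂ = (+0.48017,+0.11345,+0.86981); SVD([r₁ r₂ r₃]) → R = UVᵀ:
  R  [+0.87674 +0.02758 +0.48017]
  R  [-0.09326 +0.98916 +0.11345]
  R  [-0.47184 -0.14424 +0.86981]
t = (-0.14690, -0.07133, +0.85876) m
tr R = 2.735703; θ = arccos((tr R − 1)/2) = 0.519935 rad = 29.790°
axis k = ((R−Rᵀ)₃₂, (R−Rᵀ)₁₃, (R−Rᵀ)₂₁) / (2 sinθ) = (-0.259341, +0.958099, -0.121612)
rvec = θ·k = (-0.134840, +0.498149, -0.063230)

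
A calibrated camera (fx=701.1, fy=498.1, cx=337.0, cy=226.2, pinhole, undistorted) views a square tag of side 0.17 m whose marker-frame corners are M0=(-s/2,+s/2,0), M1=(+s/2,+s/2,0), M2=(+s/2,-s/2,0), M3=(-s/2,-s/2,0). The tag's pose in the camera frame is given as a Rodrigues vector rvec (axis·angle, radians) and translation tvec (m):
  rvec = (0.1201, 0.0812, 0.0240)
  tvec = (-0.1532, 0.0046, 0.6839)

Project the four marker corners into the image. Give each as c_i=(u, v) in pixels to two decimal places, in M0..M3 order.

c0=(97.42, 287.68) c1=(265.48, 292.44) c2=(266.68, 168.45) c3=(93.53, 166.02)

Intrinsics K: fx=701.1, fy=498.1, cx=337.0, cy=226.2
Marker side s = 0.17 m; corners in marker frame (Z=0):
  M0 = (-0.0850, +0.0850, 0)
  M1 = (+0.0850, +0.0850, 0)
  M2 = (+0.0850, -0.0850, 0)
  M3 = (-0.0850, -0.0850, 0)
rvec = (0.1201, 0.0812, 0.0240), |rvec| = θ = 0.14695 rad = 8.419°
Rodrigues: sinθ=0.14642, 1−cosθ=0.01078; R = I + sinθ·[k]× + (1−cosθ)·[k]×²:
    [+0.99642 -0.01905 +0.08235]
    [+0.02878 +0.99251 -0.11870]
    [-0.07947 +0.12064 +0.98951]
t = (-0.1532, 0.0046, 0.6839) m
M0: Pc = R·M0+t = (-0.23951, +0.08652, +0.70091); u = 701.1·(-0.23951)/0.70091 + 337.0 = 97.4201, v = 498.1·(+0.08652)/0.70091 + 226.2 = 287.6833
M1: Pc = R·M1+t = (-0.07012, +0.09141, +0.68740); u = 701.1·(-0.07012)/0.68740 + 337.0 = 265.4793, v = 498.1·(+0.09141)/0.68740 + 226.2 = 292.4371
M2: Pc = R·M2+t = (-0.06689, -0.07732, +0.66689); u = 701.1·(-0.06689)/0.66689 + 337.0 = 266.6838, v = 498.1·(-0.07732)/0.66689 + 226.2 = 168.4518
M3: Pc = R·M3+t = (-0.23628, -0.08221, +0.68040); u = 701.1·(-0.23628)/0.68040 + 337.0 = 93.5349, v = 498.1·(-0.08221)/0.68040 + 226.2 = 166.0166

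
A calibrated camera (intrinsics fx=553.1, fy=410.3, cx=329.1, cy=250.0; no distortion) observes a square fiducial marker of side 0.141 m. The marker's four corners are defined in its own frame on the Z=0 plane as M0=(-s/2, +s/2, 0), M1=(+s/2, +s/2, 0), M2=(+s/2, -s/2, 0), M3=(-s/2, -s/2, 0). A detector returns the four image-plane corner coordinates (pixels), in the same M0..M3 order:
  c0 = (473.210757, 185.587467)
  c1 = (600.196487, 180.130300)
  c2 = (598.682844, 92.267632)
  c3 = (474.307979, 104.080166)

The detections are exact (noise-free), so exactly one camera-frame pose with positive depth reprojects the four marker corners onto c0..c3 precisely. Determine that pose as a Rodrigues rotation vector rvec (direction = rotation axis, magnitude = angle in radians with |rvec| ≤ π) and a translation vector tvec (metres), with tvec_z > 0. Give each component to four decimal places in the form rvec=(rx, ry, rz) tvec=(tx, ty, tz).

Intrinsics K: fx=553.1, fy=410.3, cx=329.1, cy=250.0
Marker side s = 0.141 m; corners in marker frame (Z=0):
  M0 = (-0.0705, +0.0705, 0)
  M1 = (+0.0705, +0.0705, 0)
  M2 = (+0.0705, -0.0705, 0)
  M3 = (-0.0705, -0.0705, 0)
Detected image corners:
  c0 = (473.210757, 185.587467) px
  c1 = (600.196487, 180.130300) px
  c2 = (598.682844, 92.267632) px
  c3 = (474.307979, 104.080166) px
Planar DLT: solve 8×8 A·h = b for H (H[2,2]=1):
  H  [+597.63778 -77.45252 +534.17431]
  H  [-138.36042 +579.15811 +140.24584]
  H  [-0.54718 -0.14643 +1.00000]
B = K⁻¹H; ‖b₁‖=1.508821, ‖b₂‖=1.508821; λ = 2/(‖b₁‖+‖b₂‖) = 0.662769, sign → tz>0 ⇒ λ=+0.662769
r₁ = λ·B[:,0] = (+0.93192,-0.00253,-0.36265); r₂ = λ·B[:,1] = (-0.03507,+0.99466,-0.09705)
r₃ = r₁×r₂ = (+0.36096,+0.10316,+0.92686); SVD([r₁ r₂ r₃]) → R = UVᵀ:
  R  [+0.93192 -0.03507 +0.36096]
  R  [-0.00253 +0.99466 +0.10316]
  R  [-0.36265 -0.09705 +0.92686]
t = (+0.24574, -0.17729, +0.66277) m
tr R = 2.853440; θ = arccos((tr R − 1)/2) = 0.385209 rad = 22.071°
axis k = ((R−Rᵀ)₃₂, (R−Rᵀ)₁₃, (R−Rᵀ)₂₁) / (2 sinθ) = (-0.266402, +0.962889, +0.043296)
rvec = θ·k = (-0.102621, +0.370914, +0.016678)

rvec=(-0.1026, 0.3709, 0.0167) tvec=(0.2457, -0.1773, 0.6628)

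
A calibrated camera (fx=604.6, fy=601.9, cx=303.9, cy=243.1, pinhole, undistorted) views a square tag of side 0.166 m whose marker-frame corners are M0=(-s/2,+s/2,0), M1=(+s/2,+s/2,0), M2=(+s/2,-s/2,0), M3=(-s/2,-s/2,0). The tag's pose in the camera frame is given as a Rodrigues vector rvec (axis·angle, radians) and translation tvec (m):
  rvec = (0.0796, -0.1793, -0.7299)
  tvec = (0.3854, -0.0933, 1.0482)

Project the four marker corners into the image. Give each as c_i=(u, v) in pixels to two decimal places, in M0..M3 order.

c0=(522.61, 256.83) c1=(586.53, 194.09) c2=(529.79, 122.22) c3=(463.23, 184.76)

Intrinsics K: fx=604.6, fy=601.9, cx=303.9, cy=243.1
Marker side s = 0.166 m; corners in marker frame (Z=0):
  M0 = (-0.0830, +0.0830, 0)
  M1 = (+0.0830, +0.0830, 0)
  M2 = (+0.0830, -0.0830, 0)
  M3 = (-0.0830, -0.0830, 0)
rvec = (0.0796, -0.1793, -0.7299), |rvec| = θ = 0.75580 rad = 43.304°
Rodrigues: sinθ=0.68587, 1−cosθ=0.27228; R = I + sinθ·[k]× + (1−cosθ)·[k]×²:
    [+0.73074 +0.65556 -0.19040]
    [-0.66917 +0.74304 -0.00986]
    [+0.13502 +0.13461 +0.98166]
t = (0.3854, -0.0933, 1.0482) m
M0: Pc = R·M0+t = (+0.37916, +0.02391, +1.04817); u = 604.6·(+0.37916)/1.04817 + 303.9 = 522.6060, v = 601.9·(+0.02391)/1.04817 + 243.1 = 256.8323
M1: Pc = R·M1+t = (+0.50046, -0.08717, +1.07058); u = 604.6·(+0.50046)/1.07058 + 303.9 = 586.5321, v = 601.9·(-0.08717)/1.07058 + 243.1 = 194.0923
M2: Pc = R·M2+t = (+0.39164, -0.21051, +1.04823); u = 604.6·(+0.39164)/1.04823 + 303.9 = 529.7899, v = 601.9·(-0.21051)/1.04823 + 243.1 = 122.2221
M3: Pc = R·M3+t = (+0.27034, -0.09943, +1.02582); u = 604.6·(+0.27034)/1.02582 + 303.9 = 463.2315, v = 601.9·(-0.09943)/1.02582 + 243.1 = 184.7585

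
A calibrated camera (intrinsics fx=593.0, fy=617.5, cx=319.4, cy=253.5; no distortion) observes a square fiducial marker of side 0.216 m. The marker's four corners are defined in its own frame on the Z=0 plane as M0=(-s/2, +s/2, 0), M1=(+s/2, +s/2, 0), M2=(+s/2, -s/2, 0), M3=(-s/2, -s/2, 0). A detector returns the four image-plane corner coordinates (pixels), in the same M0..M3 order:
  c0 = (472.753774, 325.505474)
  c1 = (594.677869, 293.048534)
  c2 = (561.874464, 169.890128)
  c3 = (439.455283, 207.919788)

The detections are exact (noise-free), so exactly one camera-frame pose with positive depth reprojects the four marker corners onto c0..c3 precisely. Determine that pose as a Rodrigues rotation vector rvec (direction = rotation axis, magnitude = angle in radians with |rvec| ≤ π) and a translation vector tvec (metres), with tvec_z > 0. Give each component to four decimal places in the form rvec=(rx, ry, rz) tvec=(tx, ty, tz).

rvec=(0.1055, 0.1933, -0.2940) tvec=(0.3501, -0.0061, 1.0557)

Intrinsics K: fx=593.0, fy=617.5, cx=319.4, cy=253.5
Marker side s = 0.216 m; corners in marker frame (Z=0):
  M0 = (-0.1080, +0.1080, 0)
  M1 = (+0.1080, +0.1080, 0)
  M2 = (+0.1080, -0.1080, 0)
  M3 = (-0.1080, -0.1080, 0)
Detected image corners:
  c0 = (472.753774, 325.505474) px
  c1 = (594.677869, 293.048534) px
  c2 = (561.874464, 169.890128) px
  c3 = (439.455283, 207.919788) px
Planar DLT: solve 8×8 A·h = b for H (H[2,2]=1):
  H  [+465.51815 +189.81582 +516.04061]
  H  [-211.26642 +574.72164 +249.92149]
  H  [-0.19351 +0.07111 +1.00000]
B = K⁻¹H; ‖b₁‖=0.947217, ‖b₂‖=0.947217; λ = 2/(‖b₁‖+‖b₂‖) = 1.055724, sign → tz>0 ⇒ λ=+1.055724
r₁ = λ·B[:,0] = (+0.93880,-0.27733,-0.20430); r₂ = λ·B[:,1] = (+0.29749,+0.95177,+0.07507)
r₃ = r₁×r₂ = (+0.17362,-0.13126,+0.97603); SVD([r₁ r₂ r₃]) → R = UVᵀ:
  R  [+0.93880 +0.29749 +0.17362]
  R  [-0.27733 +0.95177 -0.13126]
  R  [-0.20430 +0.07507 +0.97603]
t = (+0.35008, -0.00612, +1.05572) m
tr R = 2.866597; θ = arccos((tr R − 1)/2) = 0.367305 rad = 21.045°
axis k = ((R−Rᵀ)₃₂, (R−Rᵀ)₁₃, (R−Rᵀ)₂₁) / (2 sinθ) = (+0.287288, +0.526198, -0.800364)
rvec = θ·k = (+0.105522, +0.193275, -0.293977)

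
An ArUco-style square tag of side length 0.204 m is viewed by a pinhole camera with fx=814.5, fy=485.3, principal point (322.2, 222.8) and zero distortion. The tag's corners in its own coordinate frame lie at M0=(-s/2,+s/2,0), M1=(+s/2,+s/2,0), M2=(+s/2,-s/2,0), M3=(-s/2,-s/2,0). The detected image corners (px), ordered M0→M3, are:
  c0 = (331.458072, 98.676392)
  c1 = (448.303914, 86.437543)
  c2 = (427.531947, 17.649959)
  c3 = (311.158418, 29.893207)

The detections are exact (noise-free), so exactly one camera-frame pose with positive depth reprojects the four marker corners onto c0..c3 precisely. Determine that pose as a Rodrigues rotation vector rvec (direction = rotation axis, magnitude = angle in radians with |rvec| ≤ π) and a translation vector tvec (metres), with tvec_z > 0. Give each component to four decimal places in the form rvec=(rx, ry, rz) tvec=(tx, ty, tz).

Intrinsics K: fx=814.5, fy=485.3, cx=322.2, cy=222.8
Marker side s = 0.204 m; corners in marker frame (Z=0):
  M0 = (-0.1020, +0.1020, 0)
  M1 = (+0.1020, +0.1020, 0)
  M2 = (+0.1020, -0.1020, 0)
  M3 = (-0.1020, -0.1020, 0)
Detected image corners:
  c0 = (331.458072, 98.676392) px
  c1 = (448.303914, 86.437543) px
  c2 = (427.531947, 17.649959) px
  c3 = (311.158418, 29.893207) px
Planar DLT: solve 8×8 A·h = b for H (H[2,2]=1):
  H  [+570.19790 +93.37752 +379.57080]
  H  [-60.22211 +336.06662 +58.09926]
  H  [-0.00373 -0.01920 +1.00000]
B = K⁻¹H; ‖b₁‖=0.712138, ‖b₂‖=0.712138; λ = 2/(‖b₁‖+‖b₂‖) = 1.404221, sign → tz>0 ⇒ λ=+1.404221
r₁ = λ·B[:,0] = (+0.98511,-0.17185,-0.00524); r₂ = λ·B[:,1] = (+0.17165,+0.98479,-0.02696)
r₃ = r₁×r₂ = (+0.00979,+0.02566,+0.99962); SVD([r₁ r₂ r₃]) → R = UVᵀ:
  R  [+0.98511 +0.17165 +0.00979]
  R  [-0.17185 +0.98479 +0.02566]
  R  [-0.00524 -0.02696 +0.99962]
t = (+0.09891, -0.47656, +1.40422) m
tr R = 2.969521; θ = arccos((tr R − 1)/2) = 0.174804 rad = 10.016°
axis k = ((R−Rᵀ)₃₂, (R−Rᵀ)₁₃, (R−Rᵀ)₂₁) / (2 sinθ) = (-0.151269, +0.043206, -0.987548)
rvec = θ·k = (-0.026442, +0.007553, -0.172627)

rvec=(-0.0264, 0.0076, -0.1726) tvec=(0.0989, -0.4766, 1.4042)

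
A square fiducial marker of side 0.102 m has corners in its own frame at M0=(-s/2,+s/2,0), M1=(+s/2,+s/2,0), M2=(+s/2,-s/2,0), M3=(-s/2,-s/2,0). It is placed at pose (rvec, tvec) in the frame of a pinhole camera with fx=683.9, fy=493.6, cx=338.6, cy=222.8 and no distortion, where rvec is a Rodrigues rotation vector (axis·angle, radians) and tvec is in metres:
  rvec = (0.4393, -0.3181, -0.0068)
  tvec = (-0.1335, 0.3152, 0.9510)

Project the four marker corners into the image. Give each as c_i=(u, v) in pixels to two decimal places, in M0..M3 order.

Intrinsics K: fx=683.9, fy=493.6, cx=338.6, cy=222.8
Marker side s = 0.102 m; corners in marker frame (Z=0):
  M0 = (-0.0510, +0.0510, 0)
  M1 = (+0.0510, +0.0510, 0)
  M2 = (+0.0510, -0.0510, 0)
  M3 = (-0.0510, -0.0510, 0)
rvec = (0.4393, -0.3181, -0.0068), |rvec| = θ = 0.54242 rad = 31.078°
Rodrigues: sinθ=0.51621, 1−cosθ=0.14354; R = I + sinθ·[k]× + (1−cosθ)·[k]×²:
    [+0.95061 -0.06170 -0.30419]
    [-0.07465 +0.90583 -0.41702]
    [+0.30127 +0.41913 +0.85649]
t = (-0.1335, 0.3152, 0.9510) m
M0: Pc = R·M0+t = (-0.18513, +0.36520, +0.95701); u = 683.9·(-0.18513)/0.95701 + 338.6 = 206.3036, v = 493.6·(+0.36520)/0.95701 + 222.8 = 411.1623
M1: Pc = R·M1+t = (-0.08817, +0.35759, +0.98774); u = 683.9·(-0.08817)/0.98774 + 338.6 = 277.5551, v = 493.6·(+0.35759)/0.98774 + 222.8 = 401.4973
M2: Pc = R·M2+t = (-0.08187, +0.26520, +0.94499); u = 683.9·(-0.08187)/0.94499 + 338.6 = 279.3483, v = 493.6·(+0.26520)/0.94499 + 222.8 = 361.3208
M3: Pc = R·M3+t = (-0.17883, +0.27281, +0.91426); u = 683.9·(-0.17883)/0.91426 + 338.6 = 204.8253, v = 493.6·(+0.27281)/0.91426 + 222.8 = 370.0873

c0=(206.30, 411.16) c1=(277.56, 401.50) c2=(279.35, 361.32) c3=(204.83, 370.09)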